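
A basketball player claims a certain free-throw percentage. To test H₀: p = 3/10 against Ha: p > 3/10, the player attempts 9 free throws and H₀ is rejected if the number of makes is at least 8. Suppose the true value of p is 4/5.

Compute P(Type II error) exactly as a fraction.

1101157/1953125

A Type II error is failing to reject when Ha holds: with p = 4/5, β = P(Y ≤ 7).
Equivalently, β = 1 − P(Y ≥ 8) = 1101157/1953125.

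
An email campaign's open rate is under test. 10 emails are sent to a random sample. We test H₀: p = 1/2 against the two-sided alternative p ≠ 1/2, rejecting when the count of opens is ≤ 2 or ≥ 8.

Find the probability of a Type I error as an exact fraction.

The significance level is the null-hypothesis probability of the rejection region {≤2} ∪ {≥8}.
By symmetry, α = 2·P(Y ≤ 2) = 2·(1 + 10 + 45)/1024 = 112/1024 = 7/64.

7/64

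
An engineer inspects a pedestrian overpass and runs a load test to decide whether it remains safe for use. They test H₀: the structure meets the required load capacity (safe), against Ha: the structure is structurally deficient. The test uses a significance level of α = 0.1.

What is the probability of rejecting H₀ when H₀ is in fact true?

The significance level α is, by definition, the probability of a Type I error — P(reject H₀ | H₀ true).

0.1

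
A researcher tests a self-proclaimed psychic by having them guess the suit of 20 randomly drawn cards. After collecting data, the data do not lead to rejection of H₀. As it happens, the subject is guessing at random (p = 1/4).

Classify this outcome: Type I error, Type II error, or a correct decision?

The conventional null hypothesis here is that the subject is guessing at random (p = 1/4).
The test retained a true H₀ — the decision matches the true state.

No error (correct decision).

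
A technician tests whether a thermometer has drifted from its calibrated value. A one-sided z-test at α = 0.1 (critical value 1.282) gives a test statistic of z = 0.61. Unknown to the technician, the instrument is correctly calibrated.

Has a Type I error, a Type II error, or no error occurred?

The conventional null hypothesis is that the instrument is correctly calibrated.
Since z = 0.61 ≤ z* = 1.282, H₀ is not rejected.
H₀ is true (actually the instrument is correctly calibrated).
The decision matches the true state — no error.

Neither — the decision is correct.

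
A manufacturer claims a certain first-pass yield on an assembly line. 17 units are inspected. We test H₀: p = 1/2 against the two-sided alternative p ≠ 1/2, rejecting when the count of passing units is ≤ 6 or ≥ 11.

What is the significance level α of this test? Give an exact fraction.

10889/32768

The significance level is the null-hypothesis probability of the rejection region {≤6} ∪ {≥11}.
Each tail has probability (1 + 17 + 136 + 680 + 2380 + 6188 + 12376)/131072; doubling gives α = 43556/131072 = 10889/32768.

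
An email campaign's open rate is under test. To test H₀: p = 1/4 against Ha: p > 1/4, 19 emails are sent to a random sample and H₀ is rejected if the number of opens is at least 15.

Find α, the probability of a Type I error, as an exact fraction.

The Type I error probability is α = P(X ≥ 15) computed under H₀, where X ~ Binomial(19, 1/4).
Adding the binomial terms for j = 15 through 19 with p = 1/4 yields 85429/68719476736.

85429/68719476736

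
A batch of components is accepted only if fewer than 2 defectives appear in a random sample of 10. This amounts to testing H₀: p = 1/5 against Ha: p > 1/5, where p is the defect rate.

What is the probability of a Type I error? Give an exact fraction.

α = P(reject H₀ | H₀ true) = P(X ≥ 2 | p = 1/5), X ~ Binomial(10, 1/5).
Via the complement, α = 1 − Σ_{j=0}^{1} C(10,j)(1/5)^j(4/5)^{10-j} = 6095609/9765625.

6095609/9765625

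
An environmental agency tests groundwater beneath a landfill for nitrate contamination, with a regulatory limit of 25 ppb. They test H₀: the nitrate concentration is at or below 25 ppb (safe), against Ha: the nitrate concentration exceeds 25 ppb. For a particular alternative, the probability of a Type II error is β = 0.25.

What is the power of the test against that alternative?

Power = 1 − β = 1 − 0.25 = 0.75.

0.75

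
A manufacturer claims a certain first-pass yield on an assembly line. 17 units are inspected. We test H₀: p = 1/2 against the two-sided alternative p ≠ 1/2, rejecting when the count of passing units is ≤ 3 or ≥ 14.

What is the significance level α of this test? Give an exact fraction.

417/32768

The significance level is the null-hypothesis probability of the rejection region {≤3} ∪ {≥14}.
Each tail has probability (1 + 17 + 136 + 680)/131072; doubling gives α = 1668/131072 = 417/32768.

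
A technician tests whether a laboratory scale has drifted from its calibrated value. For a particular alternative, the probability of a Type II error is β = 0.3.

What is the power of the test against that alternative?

0.7

Power = 1 − β = 1 − 0.3 = 0.7.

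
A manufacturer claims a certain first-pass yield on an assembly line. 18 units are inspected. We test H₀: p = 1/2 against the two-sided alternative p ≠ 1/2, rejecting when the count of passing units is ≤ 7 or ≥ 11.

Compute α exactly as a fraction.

15751/32768

α = P(S ≤ 7 or S ≥ 11 | p = 1/2), S ~ Binomial(18, 1/2).
By symmetry, α = 2·P(S ≤ 7) = 2·(1 + 18 + 153 + 816 + 3060 + 8568 + 18564 + 31824)/262144 = 126008/262144 = 15751/32768.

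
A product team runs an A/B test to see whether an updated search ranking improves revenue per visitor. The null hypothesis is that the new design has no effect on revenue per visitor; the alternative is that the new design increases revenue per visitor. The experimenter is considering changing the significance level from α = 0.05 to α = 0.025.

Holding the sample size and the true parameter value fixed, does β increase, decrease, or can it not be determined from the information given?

It increases.

Lowering α raises the bar for rejection; under Ha, the test now fails to reject on outcomes it previously would have rejected.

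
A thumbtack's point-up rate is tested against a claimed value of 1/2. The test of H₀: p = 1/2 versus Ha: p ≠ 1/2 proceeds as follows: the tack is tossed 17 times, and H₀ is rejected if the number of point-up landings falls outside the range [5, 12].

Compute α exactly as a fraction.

1607/32768

α = P(Y ≤ 4 or Y ≥ 13 | p = 1/2), Y ~ Binomial(17, 1/2).
By symmetry, α = 2·P(Y ≤ 4) = 2·(1 + 17 + 136 + 680 + 2380)/131072 = 6428/131072 = 1607/32768.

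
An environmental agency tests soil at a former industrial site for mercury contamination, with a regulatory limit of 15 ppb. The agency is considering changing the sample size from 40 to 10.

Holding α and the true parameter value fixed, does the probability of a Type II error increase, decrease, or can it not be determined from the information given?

A smaller sample increases the standard error, so the sampling distributions under H₀ and Ha overlap more.

It increases.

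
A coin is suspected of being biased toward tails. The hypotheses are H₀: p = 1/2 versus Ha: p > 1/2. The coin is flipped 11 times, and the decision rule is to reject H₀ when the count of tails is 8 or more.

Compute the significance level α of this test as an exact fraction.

29/256

α = P(reject H₀ | H₀ true) = P(K ≥ 8 | p = 1/2), with K ~ Binomial(11, 1/2).
P(K ≥ 8) = [C(11,8) + C(11,9) + C(11,10) + C(11,11)] / 2^11 = (165 + 55 + 11 + 1) / 2048 = 232/2048 = 29/256.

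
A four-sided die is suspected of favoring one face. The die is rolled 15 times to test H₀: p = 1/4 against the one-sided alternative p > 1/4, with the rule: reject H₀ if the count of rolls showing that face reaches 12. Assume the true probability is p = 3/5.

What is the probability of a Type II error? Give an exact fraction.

27755679248/30517578125

A Type II error is failing to reject when Ha holds: with p = 3/5, β = P(X ≤ 11).
Equivalently, β = 1 − P(X ≥ 12) = 27755679248/30517578125.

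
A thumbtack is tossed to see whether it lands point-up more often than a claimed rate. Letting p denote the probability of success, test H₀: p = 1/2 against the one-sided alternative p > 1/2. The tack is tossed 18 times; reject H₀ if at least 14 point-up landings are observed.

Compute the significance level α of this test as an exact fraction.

253/16384

Under H₀, S ~ Binomial(18, 1/2), and α = P(S ≥ 14).
That's C(18,14) + C(18,15) + C(18,16) + C(18,17) + C(18,18) over 2^18, i.e. (3060 + 816 + 153 + 18 + 1)/262144 = 4048/262144 = 253/16384.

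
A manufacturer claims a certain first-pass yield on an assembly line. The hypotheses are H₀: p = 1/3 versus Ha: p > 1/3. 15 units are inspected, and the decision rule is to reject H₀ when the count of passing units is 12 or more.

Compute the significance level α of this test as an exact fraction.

The Type I error probability is α = P(K ≥ 12) computed under H₀, where K ~ Binomial(15, 1/3).
P(K ≥ 12) = Σ_{j=12}^{15} C(15,j)·(1/3)^j·(2/3)^{15-j} = 4091/14348907.

4091/14348907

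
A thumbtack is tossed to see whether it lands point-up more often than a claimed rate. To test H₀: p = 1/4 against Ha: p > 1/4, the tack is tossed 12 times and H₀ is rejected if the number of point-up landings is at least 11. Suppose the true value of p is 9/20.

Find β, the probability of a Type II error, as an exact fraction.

Under the alternative p = 9/20, S ~ Binomial(12, 9/20); β is the probability the test does not reject, P(S < 11).
Equivalently, β = 1 − P(S ≥ 11) = 4091575270595131/4096000000000000.

4091575270595131/4096000000000000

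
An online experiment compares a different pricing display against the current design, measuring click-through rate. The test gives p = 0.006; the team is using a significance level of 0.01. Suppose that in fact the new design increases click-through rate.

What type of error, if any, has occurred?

No error — this is a correct decision.

The conventional null hypothesis is that the new design has no effect on click-through rate.
Since p = 0.006 < α = 0.01, H₀ is rejected.
H₀ is false (actually the new design increases click-through rate).
The decision matches the true state — no error.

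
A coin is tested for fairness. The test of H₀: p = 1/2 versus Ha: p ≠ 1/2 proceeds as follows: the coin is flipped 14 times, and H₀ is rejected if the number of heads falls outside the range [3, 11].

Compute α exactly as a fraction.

The significance level is the null-hypothesis probability of the rejection region {≤2} ∪ {≥12}.
By symmetry, α = 2·P(S ≤ 2) = 2·(1 + 14 + 91)/16384 = 212/16384 = 53/4096.

53/4096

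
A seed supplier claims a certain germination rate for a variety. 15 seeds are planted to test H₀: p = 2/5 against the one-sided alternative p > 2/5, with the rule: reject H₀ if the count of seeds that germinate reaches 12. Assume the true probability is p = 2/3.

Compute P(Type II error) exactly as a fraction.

11346539/14348907

β = P(fail to reject H₀ | Ha true) = P(Y ≤ 11 | p = 2/3), Y ~ Binomial(15, 2/3).
Adding the binomial probabilities P(Y=0)+…+P(Y=11) at p = 2/3 gives 11346539/14348907.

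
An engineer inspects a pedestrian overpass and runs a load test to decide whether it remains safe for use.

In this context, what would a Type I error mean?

With the conventional null hypothesis that the structure meets the required load capacity (safe):
A Type I error is rejecting H₀ when H₀ is true.
Here that means closing the structure for repairs when actually the structure meets the required load capacity (safe).

A Type I error would mean concluding that the structure is structurally deficient when in fact the structure meets the required load capacity (safe).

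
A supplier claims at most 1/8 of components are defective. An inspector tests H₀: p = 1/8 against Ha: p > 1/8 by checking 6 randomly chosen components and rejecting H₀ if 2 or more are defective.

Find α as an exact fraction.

Under H₀, S ~ Binomial(6, 1/8); the Type I error rate is P(S ≥ 2).
Computing the lower-tail complement: 1 − 218491/262144 = 43653/262144.

43653/262144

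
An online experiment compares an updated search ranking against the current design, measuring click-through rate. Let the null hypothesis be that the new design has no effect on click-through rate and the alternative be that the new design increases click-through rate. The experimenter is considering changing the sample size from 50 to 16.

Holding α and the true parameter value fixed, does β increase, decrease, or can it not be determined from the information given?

It increases.

A smaller sample increases the standard error, so the sampling distributions under H₀ and Ha overlap more.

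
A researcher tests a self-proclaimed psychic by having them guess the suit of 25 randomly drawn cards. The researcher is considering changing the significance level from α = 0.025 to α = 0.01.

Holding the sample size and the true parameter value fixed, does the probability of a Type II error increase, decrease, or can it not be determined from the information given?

Lowering α raises the bar for rejection; under Ha, the test now fails to reject on outcomes it previously would have rejected.

It increases.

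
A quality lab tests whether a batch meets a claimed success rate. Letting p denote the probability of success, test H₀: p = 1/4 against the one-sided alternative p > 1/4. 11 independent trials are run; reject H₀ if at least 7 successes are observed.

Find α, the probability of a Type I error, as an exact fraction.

Under H₀, X ~ Binomial(11, 1/4), and α = P(X ≥ 7).
Adding the binomial terms for j = 7 through 11 with p = 1/4 yields 15857/2097152.

15857/2097152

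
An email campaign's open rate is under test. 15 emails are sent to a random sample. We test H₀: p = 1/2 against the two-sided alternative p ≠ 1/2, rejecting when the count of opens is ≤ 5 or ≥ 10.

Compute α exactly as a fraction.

309/1024

The significance level is the null-hypothesis probability of the rejection region {≤5} ∪ {≥10}.
By symmetry, α = 2·P(K ≤ 5) = 2·(1 + 15 + 105 + 455 + 1365 + 3003)/32768 = 9888/32768 = 309/1024.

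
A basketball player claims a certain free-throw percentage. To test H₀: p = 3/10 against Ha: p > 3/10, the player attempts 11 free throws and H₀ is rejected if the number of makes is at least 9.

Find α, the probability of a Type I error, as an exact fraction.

11553921/20000000000

The Type I error probability is α = P(K ≥ 9) computed under H₀, where K ~ Binomial(11, 3/10).
P(K ≥ 9) = Σ_{j=9}^{11} C(11,j)·(3/10)^j·(7/10)^{11-j} = 11553921/20000000000.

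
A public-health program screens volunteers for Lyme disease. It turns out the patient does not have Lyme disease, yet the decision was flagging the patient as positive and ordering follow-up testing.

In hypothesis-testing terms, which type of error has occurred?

Type I error

The null hypothesis here is that the patient does not have Lyme disease.
'Flagging the patient as positive and ordering follow-up testing' corresponds to rejecting H₀.
H₀ was rejected but H₀ is true — a Type I error (false positive).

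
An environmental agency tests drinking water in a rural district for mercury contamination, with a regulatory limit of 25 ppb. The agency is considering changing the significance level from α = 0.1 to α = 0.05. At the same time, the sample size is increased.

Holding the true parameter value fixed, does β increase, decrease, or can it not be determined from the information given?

The first change alone would make β increase; the second alone would make β decrease. Which effect dominates depends on the magnitudes, which are not given.

Cannot be determined from the information given.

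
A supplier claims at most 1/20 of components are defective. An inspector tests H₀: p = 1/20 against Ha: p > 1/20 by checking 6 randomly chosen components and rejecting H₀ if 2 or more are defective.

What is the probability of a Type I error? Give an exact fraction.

83901/2560000

Under H₀, K ~ Binomial(6, 1/20); the Type I error rate is P(K ≥ 2).
Via the complement, α = 1 − Σ_{j=0}^{1} C(6,j)(1/20)^j(19/20)^{6-j} = 83901/2560000.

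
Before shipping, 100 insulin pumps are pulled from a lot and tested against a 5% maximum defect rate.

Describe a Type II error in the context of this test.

A Type II error would mean concluding that the lot's defect rate is 5% (within specification) (or at least failing to establish that the lot's defect rate exceeds 5%) when in fact the lot's defect rate exceeds 5%.

With the conventional null hypothesis that the lot's defect rate is 5% (within specification):
A Type II error is failing to reject H₀ when H₀ is false.
Here that means accepting the lot and shipping it when actually the lot's defect rate exceeds 5%.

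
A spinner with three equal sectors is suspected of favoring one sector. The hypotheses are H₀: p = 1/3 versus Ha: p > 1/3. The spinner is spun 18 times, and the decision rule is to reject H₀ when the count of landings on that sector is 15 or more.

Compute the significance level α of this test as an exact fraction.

Under H₀, K ~ Binomial(18, 1/3), and α = P(K ≥ 15).
Summing C(18,j)(1/3)^j(2/3)^{18−j} for j = 15,…,18 gives 7177/387420489.

7177/387420489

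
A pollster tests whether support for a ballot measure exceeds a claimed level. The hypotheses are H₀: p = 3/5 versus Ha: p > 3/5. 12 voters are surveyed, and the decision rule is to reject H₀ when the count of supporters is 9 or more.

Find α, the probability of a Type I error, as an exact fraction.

11002797/48828125

The Type I error probability is α = P(K ≥ 9) computed under H₀, where K ~ Binomial(12, 3/5).
P(K ≥ 9) = Σ_{j=9}^{12} C(12,j)·(3/5)^j·(2/5)^{12-j} = 11002797/48828125.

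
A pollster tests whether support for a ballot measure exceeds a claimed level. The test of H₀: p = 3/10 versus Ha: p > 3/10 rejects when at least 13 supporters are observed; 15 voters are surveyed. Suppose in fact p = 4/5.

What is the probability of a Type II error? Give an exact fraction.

Under the alternative p = 4/5, K ~ Binomial(15, 4/5); β is the probability the test does not reject, P(K < 13).
Equivalently, β = 1 − P(K ≥ 13) = 18370873741/30517578125.

18370873741/30517578125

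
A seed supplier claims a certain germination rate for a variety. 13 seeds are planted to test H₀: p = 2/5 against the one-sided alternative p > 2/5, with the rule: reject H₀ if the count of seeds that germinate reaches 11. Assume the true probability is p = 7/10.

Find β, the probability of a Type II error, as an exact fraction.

7788298257/9765625000

Under the alternative p = 7/10, Y ~ Binomial(13, 7/10); β is the probability the test does not reject, P(Y < 11).
Summing C(13,j)·(7/10)^j·(3/10)^{13-j} for j = 0..10 gives 7788298257/9765625000.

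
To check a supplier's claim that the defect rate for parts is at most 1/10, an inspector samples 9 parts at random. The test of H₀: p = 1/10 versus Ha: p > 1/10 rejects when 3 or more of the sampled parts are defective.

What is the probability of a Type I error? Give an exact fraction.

Under H₀, Y ~ Binomial(9, 1/10); the Type I error rate is P(Y ≥ 3).
α = 1 − P(Y ≤ 2) = 1 − 473513931/500000000 = 26486069/500000000.

26486069/500000000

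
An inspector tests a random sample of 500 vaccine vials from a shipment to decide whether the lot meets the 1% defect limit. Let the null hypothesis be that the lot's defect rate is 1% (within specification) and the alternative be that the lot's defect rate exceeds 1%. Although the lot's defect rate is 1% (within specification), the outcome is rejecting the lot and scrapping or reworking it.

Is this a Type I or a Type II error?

'Rejecting the lot and scrapping or reworking it' corresponds to rejecting H₀.
H₀ was rejected but H₀ is true — a Type I error (false positive).

Type I error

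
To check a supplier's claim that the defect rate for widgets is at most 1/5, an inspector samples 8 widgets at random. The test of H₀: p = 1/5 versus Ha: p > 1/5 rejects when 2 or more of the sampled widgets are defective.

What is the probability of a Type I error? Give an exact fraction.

α = P(reject H₀ | H₀ true) = P(S ≥ 2 | p = 1/5), S ~ Binomial(8, 1/5).
Computing the lower-tail complement: 1 − 196608/390625 = 194017/390625.

194017/390625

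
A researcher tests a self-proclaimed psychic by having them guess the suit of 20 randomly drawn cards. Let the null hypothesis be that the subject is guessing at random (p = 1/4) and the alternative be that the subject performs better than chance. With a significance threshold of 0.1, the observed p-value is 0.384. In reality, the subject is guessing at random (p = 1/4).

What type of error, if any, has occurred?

Since p = 0.384 ≥ α = 0.1, H₀ is not rejected.
H₀ is true (actually the subject is guessing at random (p = 1/4)).
The decision matches the true state — no error.

No error — this is a correct decision.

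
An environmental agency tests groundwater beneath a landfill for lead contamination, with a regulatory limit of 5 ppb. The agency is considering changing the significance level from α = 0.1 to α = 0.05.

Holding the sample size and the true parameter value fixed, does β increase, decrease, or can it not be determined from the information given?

It increases.

A smaller α moves the rejection region further into the tail. With the alternative true, more outcomes now fall outside the rejection region, so failing to reject becomes more likely.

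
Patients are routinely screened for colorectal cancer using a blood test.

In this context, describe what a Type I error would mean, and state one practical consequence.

With the conventional null hypothesis that the patient does not have colorectal cancer:
A Type I error is rejecting H₀ when H₀ is true.
Here that means flagging the patient as positive and ordering follow-up testing when actually the patient does not have colorectal cancer.

A Type I error would mean concluding that the patient has colorectal cancer when in fact the patient does not have colorectal cancer. Consequence: a healthy patient undergoes unnecessary, possibly invasive follow-up procedures.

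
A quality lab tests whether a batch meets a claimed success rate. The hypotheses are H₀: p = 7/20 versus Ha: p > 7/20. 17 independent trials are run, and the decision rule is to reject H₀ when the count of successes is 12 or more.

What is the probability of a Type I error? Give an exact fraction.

α = P(reject H₀ | H₀ true) = P(Y ≥ 12 | p = 7/20), with Y ~ Binomial(17, 7/20).
Summing C(17,j)(7/20)^j(13/20)^{17−j} for j = 12,…,17 gives 9879295987937618781/3276800000000000000000.

9879295987937618781/3276800000000000000000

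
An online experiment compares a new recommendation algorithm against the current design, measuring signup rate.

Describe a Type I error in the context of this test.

With the conventional null hypothesis that the new design has no effect on signup rate:
A Type I error is rejecting H₀ when H₀ is true.
Here that means shipping the new feature to all users when actually the new design has no effect on signup rate.

A Type I error would mean concluding that the new design increases signup rate when in fact the new design has no effect on signup rate.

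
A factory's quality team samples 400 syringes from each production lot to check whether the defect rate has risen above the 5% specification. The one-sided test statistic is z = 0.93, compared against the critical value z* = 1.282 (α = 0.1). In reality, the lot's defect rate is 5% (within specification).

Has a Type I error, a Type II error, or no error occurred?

Neither — the decision is correct.

The conventional null hypothesis is that the lot's defect rate is 5% (within specification).
Since z = 0.93 ≤ z* = 1.282, H₀ is not rejected.
H₀ is true (actually the lot's defect rate is 5% (within specification)).
The decision matches the true state — no error.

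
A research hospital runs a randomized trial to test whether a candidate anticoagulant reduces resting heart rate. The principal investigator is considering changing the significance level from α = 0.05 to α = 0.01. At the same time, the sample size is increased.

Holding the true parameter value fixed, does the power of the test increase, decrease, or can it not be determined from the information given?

The first change alone would make β increase; the second alone would make β decrease. Which effect dominates depends on the magnitudes, which are not given.
Since power = 1 − β, the effect on power is likewise indeterminate.

Cannot be determined from the information given.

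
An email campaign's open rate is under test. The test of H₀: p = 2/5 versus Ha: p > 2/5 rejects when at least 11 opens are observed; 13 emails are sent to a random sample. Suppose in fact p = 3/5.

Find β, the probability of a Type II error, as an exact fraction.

1150021472/1220703125

Under the alternative p = 3/5, Y ~ Binomial(13, 3/5); β is the probability the test does not reject, P(Y < 11).
Adding the binomial probabilities P(Y=0)+…+P(Y=10) at p = 3/5 gives 1150021472/1220703125.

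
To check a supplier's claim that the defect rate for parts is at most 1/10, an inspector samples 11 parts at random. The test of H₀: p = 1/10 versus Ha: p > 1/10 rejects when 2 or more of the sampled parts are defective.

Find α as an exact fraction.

Under H₀, X ~ Binomial(11, 1/10); the Type I error rate is P(X ≥ 2).
Computing the lower-tail complement: 1 − 3486784401/5000000000 = 1513215599/5000000000.

1513215599/5000000000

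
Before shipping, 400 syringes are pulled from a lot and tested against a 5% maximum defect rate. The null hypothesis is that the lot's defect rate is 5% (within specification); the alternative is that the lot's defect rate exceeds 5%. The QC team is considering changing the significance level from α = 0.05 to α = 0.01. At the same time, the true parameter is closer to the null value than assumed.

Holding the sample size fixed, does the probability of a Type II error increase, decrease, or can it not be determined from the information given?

It increases.

Tightening α shrinks the rejection region. When Ha holds, fewer sample outcomes clear the stricter threshold, so more fall in the acceptance region. A smaller true effect puts the Ha sampling distribution closer to H₀, so more of it falls in the non-rejection region. Both changes push β in the same direction.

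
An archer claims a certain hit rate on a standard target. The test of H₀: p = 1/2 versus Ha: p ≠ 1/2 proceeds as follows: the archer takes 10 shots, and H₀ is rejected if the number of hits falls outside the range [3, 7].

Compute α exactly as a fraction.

Under H₀, Y ~ Binomial(10, 1/2); α is the probability of landing in either tail, P(Y ≤ 2) + P(Y ≥ 8).
Each tail has probability (1 + 10 + 45)/1024; doubling gives α = 112/1024 = 7/64.

7/64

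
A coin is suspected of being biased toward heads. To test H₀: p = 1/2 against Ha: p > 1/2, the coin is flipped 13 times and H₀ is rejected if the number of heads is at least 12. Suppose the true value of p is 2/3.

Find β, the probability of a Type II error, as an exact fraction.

Under the alternative p = 2/3, S ~ Binomial(13, 2/3); β is the probability the test does not reject, P(S < 12).
Summing C(13,j)·(2/3)^j·(1/3)^{13-j} for j = 0..11 gives 510961/531441.

510961/531441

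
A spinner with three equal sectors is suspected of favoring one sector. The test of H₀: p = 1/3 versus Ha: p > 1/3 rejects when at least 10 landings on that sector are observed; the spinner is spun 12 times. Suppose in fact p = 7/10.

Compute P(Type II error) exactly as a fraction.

A Type II error is failing to reject when Ha holds: with p = 7/10, β = P(S ≤ 9).
Summing C(12,j)·(7/10)^j·(3/10)^{12-j} for j = 0..9 gives 149436930429/200000000000.

149436930429/200000000000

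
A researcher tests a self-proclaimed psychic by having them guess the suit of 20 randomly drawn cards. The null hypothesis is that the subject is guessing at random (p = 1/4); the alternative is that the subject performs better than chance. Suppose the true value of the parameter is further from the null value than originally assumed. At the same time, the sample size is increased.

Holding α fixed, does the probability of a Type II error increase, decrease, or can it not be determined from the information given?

It decreases.

A larger true effect moves the Ha sampling distribution further from the H₀ critical value, making rejection more likely when Ha is true. A larger sample reduces the standard error, pulling the sampling distribution under Ha further from the non-rejection region. Both changes push β in the same direction.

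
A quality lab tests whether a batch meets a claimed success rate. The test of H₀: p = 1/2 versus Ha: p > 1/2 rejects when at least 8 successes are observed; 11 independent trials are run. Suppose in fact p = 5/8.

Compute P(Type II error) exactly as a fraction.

688976199/1073741824

β = P(fail to reject H₀ | Ha true) = P(S ≤ 7 | p = 5/8), S ~ Binomial(11, 5/8).
Summing C(11,j)·(5/8)^j·(3/8)^{11-j} for j = 0..7 gives 688976199/1073741824.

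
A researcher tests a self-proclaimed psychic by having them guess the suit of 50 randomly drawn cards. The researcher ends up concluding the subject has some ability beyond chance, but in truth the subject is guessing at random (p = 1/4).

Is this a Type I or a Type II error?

The null hypothesis here is that the subject is guessing at random (p = 1/4).
'Concluding the subject has some ability beyond chance' corresponds to rejecting H₀.
H₀ was rejected but H₀ is true — a Type I error (false positive).

Type I error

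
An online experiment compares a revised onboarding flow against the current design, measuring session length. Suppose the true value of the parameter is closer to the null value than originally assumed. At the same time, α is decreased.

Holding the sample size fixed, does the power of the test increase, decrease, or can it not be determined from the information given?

It decreases.

A smaller departure from H₀ means the test statistic under Ha is distributed closer to where it would be under H₀; rejection becomes less likely. A smaller α moves the rejection region further into the tail. With the alternative true, more outcomes now fall outside the rejection region, so failing to reject becomes more likely. Both changes push β in the same direction.
Since power = 1 − β and β increases, power decreases.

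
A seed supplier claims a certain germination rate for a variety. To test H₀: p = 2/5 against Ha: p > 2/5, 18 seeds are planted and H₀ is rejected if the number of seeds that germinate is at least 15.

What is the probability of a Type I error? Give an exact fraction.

163905536/762939453125

The Type I error probability is α = P(K ≥ 15) computed under H₀, where K ~ Binomial(18, 2/5).
Summing C(18,j)(2/5)^j(3/5)^{18−j} for j = 15,…,18 gives 163905536/762939453125.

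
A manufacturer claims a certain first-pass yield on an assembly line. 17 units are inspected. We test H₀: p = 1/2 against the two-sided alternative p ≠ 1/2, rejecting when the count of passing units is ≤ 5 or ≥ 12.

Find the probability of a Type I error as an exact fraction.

α = P(S ≤ 5 or S ≥ 12 | p = 1/2), S ~ Binomial(17, 1/2).
By symmetry, α = 2·P(S ≤ 5) = 2·(1 + 17 + 136 + 680 + 2380 + 6188)/131072 = 18804/131072 = 4701/32768.

4701/32768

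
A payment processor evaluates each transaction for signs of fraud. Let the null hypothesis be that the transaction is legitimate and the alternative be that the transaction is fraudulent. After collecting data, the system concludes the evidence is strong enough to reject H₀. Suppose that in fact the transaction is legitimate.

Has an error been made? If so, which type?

H₀ was rejected, but H₀ is actually true.
Rejecting a true null hypothesis is a Type I error (false positive).

Type I error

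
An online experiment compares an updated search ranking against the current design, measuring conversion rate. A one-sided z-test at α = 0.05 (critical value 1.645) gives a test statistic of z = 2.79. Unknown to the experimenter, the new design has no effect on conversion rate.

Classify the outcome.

The conventional null hypothesis is that the new design has no effect on conversion rate.
Since z = 2.79 > z* = 1.645, H₀ is rejected.
H₀ is true (actually the new design has no effect on conversion rate).
Rejecting a true H₀ is a Type I error.

Type I error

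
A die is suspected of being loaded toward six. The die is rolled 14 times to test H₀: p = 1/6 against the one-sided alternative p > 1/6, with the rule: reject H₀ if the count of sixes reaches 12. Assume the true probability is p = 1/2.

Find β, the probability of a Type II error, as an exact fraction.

8139/8192

β = P(fail to reject H₀ | Ha true) = P(K ≤ 11 | p = 1/2), K ~ Binomial(14, 1/2).
Summing C(14,j)·(1/2)^j·(1/2)^{14-j} for j = 0..11 gives 8139/8192.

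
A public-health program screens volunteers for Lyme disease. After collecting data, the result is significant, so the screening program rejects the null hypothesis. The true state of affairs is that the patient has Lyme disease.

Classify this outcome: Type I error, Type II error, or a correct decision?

Neither — the decision is correct.

The conventional null hypothesis here is that the patient does not have Lyme disease.
The test rejected a false H₀ — the decision matches the true state.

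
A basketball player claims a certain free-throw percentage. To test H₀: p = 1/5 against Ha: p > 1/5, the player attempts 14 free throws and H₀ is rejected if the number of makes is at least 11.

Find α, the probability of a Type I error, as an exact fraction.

α = P(reject H₀ | H₀ true) = P(X ≥ 11 | p = 1/5), with X ~ Binomial(14, 1/5).
Adding the binomial terms for j = 11 through 14 with p = 1/5 yields 24809/6103515625.

24809/6103515625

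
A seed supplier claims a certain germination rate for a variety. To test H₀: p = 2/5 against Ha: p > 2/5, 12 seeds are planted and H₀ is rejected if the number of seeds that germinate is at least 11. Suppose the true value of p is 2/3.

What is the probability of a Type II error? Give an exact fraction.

502769/531441

A Type II error is failing to reject when Ha holds: with p = 2/3, β = P(X ≤ 10).
Adding the binomial probabilities P(X=0)+…+P(X=10) at p = 2/3 gives 502769/531441.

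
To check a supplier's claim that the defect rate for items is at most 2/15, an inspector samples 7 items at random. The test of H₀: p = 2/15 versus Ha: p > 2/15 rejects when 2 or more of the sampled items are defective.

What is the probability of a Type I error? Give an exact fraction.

Under H₀, S ~ Binomial(7, 2/15); the Type I error rate is P(S ≥ 2).
α = 1 − P(S ≤ 1) = 1 − 4826809/6328125 = 1501316/6328125.

1501316/6328125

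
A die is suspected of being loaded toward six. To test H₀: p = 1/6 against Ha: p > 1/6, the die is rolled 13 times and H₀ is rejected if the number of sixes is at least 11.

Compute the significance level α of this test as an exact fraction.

Under H₀, Y ~ Binomial(13, 1/6), and α = P(Y ≥ 11).
Adding the binomial terms for j = 11 through 13 with p = 1/6 yields 7/45349632.

7/45349632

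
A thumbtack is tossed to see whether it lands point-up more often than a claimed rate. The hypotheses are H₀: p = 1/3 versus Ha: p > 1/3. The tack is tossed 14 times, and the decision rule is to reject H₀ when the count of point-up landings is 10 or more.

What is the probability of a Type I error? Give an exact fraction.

α = P(reject H₀ | H₀ true) = P(Y ≥ 10 | p = 1/3), with Y ~ Binomial(14, 1/3).
Summing C(14,j)(1/3)^j(2/3)^{14−j} for j = 10,…,14 gives 19321/4782969.

19321/4782969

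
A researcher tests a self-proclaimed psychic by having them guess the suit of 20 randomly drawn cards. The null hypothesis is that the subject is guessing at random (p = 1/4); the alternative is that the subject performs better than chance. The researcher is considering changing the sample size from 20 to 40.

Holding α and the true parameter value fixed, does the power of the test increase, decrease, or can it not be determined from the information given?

A larger sample reduces the standard error, pulling the sampling distribution under Ha further from the non-rejection region.
Since power = 1 − β and β decreases, power increases.

It increases.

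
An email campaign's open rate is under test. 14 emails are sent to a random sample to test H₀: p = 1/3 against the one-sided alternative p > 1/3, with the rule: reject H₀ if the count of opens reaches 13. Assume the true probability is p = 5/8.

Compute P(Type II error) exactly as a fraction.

4340673464229/4398046511104

Under the alternative p = 5/8, K ~ Binomial(14, 5/8); β is the probability the test does not reject, P(K < 13).
Equivalently, β = 1 − P(K ≥ 13) = 4340673464229/4398046511104.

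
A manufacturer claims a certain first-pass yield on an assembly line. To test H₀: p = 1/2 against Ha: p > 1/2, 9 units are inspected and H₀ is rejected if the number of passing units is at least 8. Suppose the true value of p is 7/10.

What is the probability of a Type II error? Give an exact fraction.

401998383/500000000

A Type II error is failing to reject when Ha holds: with p = 7/10, β = P(Y ≤ 7).
Summing C(9,j)·(7/10)^j·(3/10)^{9-j} for j = 0..7 gives 401998383/500000000.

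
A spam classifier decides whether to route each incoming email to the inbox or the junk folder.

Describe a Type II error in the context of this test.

A Type II error would mean concluding that the message is legitimate (not spam) (or at least failing to establish that the message is spam) when in fact the message is spam.

With the conventional null hypothesis that the message is legitimate (not spam):
A Type II error is failing to reject H₀ when H₀ is false.
Here that means delivering the message to the inbox when actually the message is spam.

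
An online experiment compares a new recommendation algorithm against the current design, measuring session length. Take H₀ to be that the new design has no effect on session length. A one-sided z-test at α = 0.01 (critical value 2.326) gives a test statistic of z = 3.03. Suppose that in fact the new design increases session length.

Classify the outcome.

Since z = 3.03 > z* = 2.326, H₀ is rejected.
H₀ is false (actually the new design increases session length).
The decision matches the true state — no error.

No error — this is a correct decision.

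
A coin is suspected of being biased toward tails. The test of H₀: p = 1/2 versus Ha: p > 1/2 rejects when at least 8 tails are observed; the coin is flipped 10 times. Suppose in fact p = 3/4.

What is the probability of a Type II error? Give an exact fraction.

β = P(fail to reject H₀ | Ha true) = P(K ≤ 7 | p = 3/4), K ~ Binomial(10, 3/4).
Equivalently, β = 1 − P(K ≥ 8) = 124363/262144.

124363/262144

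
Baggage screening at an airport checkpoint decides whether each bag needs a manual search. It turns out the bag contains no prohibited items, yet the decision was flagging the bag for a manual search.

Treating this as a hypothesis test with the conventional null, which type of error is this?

The null hypothesis here is that the bag contains no prohibited items.
'Flagging the bag for a manual search' corresponds to rejecting H₀.
H₀ was rejected but H₀ is true — a Type I error (false positive).

Type I error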